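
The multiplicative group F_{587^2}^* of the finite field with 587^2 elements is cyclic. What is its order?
|F_{587^2}^*| = 344568

F_{587^2} has 587^2 = 344569 elements; its multiplicative group consists of all nonzero elements, so |F_{587^2}^*| = 344569 - 1 = 344568. (It is cyclic since any finite subgroup of the multiplicative group of a field is cyclic.)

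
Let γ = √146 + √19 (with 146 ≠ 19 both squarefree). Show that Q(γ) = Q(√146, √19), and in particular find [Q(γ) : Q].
[Q(γ) : Q] = 4 (equivalently, Q(γ) = Q(√146, √19))

Obviously Q(γ) ⊆ Q(√146, √19), and [Q(√146, √19):Q] = 4 (since 146, 19 are distinct squarefree integers > 1 with 2774 not a perfect square). To show equality we compute the minimal polynomial of γ. From γ = √146 + √19: γ^2 = 146 + 2√(2774) + 19 = 165 + 2√(2774), so γ^2 - 165 = 2√(2774); squaring, (γ^2 - 165)^2 = 4·2774, i.e. γ^4 - 330γ^2 + 27225 - 11096 = 0, i.e. γ^4 - 330γ^2 + 16129 = 0. So γ is a root of x^4 - 330x^2 + 16129. This polynomial is irreducible over Q: it has no rational root (each ±√146 ± √19 is irrational), and any factorization into two quadratics over Q would force √(2774) ∈ Q (pairing opposite roots) or √146, √19 ∈ Q (other pairings), all impossible. Hence [Q(γ):Q] = 4 = [Q(√146, √19):Q], so Q(γ) = Q(√146, √19).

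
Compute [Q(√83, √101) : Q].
[Q(√83, √101) : Q] = 4

[Q(√83):Q] = 2 (min poly x^2 - 83, irreducible since 83 is squarefree > 1). For the top step, suppose √101 ∈ Q(√83), say √101 = c + d√83 with c, d ∈ Q. Squaring: 101 = c^2 + 83d^2 + 2cd√83. Since √83 ∉ Q this forces 2cd = 0. If d = 0 then √101 = c ∈ Q, contradicting 101 squarefree > 1. If c = 0 then 101 = 83d^2, so 83·101 = (83d)^2 is a perfect square in Q — but 83·101 = 8383 is not a perfect square (since 83 and 101 are distinct squarefree integers). Contradiction. Hence √101 ∉ Q(√83), so x^2 - 101 stays irreducible over Q(√83) and [Q(√83, √101) : Q(√83)] = 2. By the tower law, [Q(√83, √101) : Q] = 2 · 2 = 4.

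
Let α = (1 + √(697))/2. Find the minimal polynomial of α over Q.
m_α(x) = x^2 - x - 174

From 2α - 1 = √(697), squaring gives (2α - 1)^2 = 697, i.e. 4α^2 - 4α + 1 = 697, so α^2 - α + (1 - 697)/4 = 0. Since 697 ≡ 1 (mod 4), (1 - 697)/4 = -174 ∈ Z. The polynomial x^2 - x - 174 has discriminant 1 - 4·(-174) = 697, which is not a perfect square in Q (d = 697 is squarefree and ≠ 1), so x^2 - x - 174 is irreducible over Q. It is the minimal polynomial of α.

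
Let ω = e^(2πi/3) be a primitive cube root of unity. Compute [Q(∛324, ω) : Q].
[Q(∛324, ω) : Q] = 6

[Q(∛324):Q] = 3 (min poly x^3 - 324, irreducible since 324 is not a perfect cube). [Q(ω):Q] = 2 (min poly x^2 + x + 1). Since Q(∛324) ⊂ R and ω ∉ R, we have ω ∉ Q(∛324), so x^2 + x + 1 remains irreducible over Q(∛324) and [Q(∛324, ω) : Q(∛324)] = 2. By the tower law, [Q(∛324, ω) : Q] = 3 · 2 = 6. (In fact Q(∛324, ω) is the splitting field of x^3 - 324 over Q.)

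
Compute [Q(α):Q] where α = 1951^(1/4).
[Q(α):Q] = 4

α is a root of x^4 - 1951. By Eisenstein's criterion at the prime p = 1951 (which divides the constant term 1951 but p^2 = 3806401 does not, since 1951 is squarefree), x^4 - 1951 is irreducible over Q. Hence [Q(α):Q] = 4.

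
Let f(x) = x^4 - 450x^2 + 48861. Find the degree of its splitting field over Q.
[K : Q] = 4

Solving the quadratic in x^2: x^2 = (450 ± √(450^2 - 4·48861))/2 = (450 ± √7056)/2 = (450 ± 84)/2, giving x^2 = 183 or x^2 = 267. So f(x) = (x^2 - 183)(x^2 - 267) and the roots of f are ±√183, ±√267. Hence the splitting field is K = Q(√183, √267). Since 183 and 267 are distinct squarefree integers > 1, their product 48861 is not a perfect square, so √267 ∉ Q(√183). By the tower law [K:Q] = [Q(√183,√267):Q(√183)] · [Q(√183):Q] = 2 · 2 = 4.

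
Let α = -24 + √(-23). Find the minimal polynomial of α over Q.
m_α(x) = x^2 + 48x + 599

From α + 24 = √(-23), squaring gives (α + 24)^2 = -23, i.e. α^2 + 48α + 576 = -23, so α^2 + 48α + 599 = 0. The discriminant of x^2 + 48x + 599 is (48)^2 - 4·(599) = 2304 - 2396 = -92, and 4·(-23) is not a perfect square in Q since -23 is squarefree and ≠ 1. Hence x^2 + 48x + 599 is irreducible over Q and is the minimal polynomial of α.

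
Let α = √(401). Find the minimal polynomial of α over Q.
m_α(x) = x^2 - 401

α satisfies α^2 - 401 = 0, so x^2 - 401 annihilates α. Since d = 401 is squarefree and ≠ 1, it is not a perfect square in Q, so x^2 - 401 has no rational root and is therefore irreducible over Q (a degree-2 polynomial over a field is irreducible iff it has no root). Hence m_α(x) = x^2 - 401.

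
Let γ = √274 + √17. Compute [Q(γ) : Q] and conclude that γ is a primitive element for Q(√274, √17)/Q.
[Q(γ) : Q] = 4 (equivalently, Q(γ) = Q(√274, √17))

Obviously Q(γ) ⊆ Q(√274, √17), and [Q(√274, √17):Q] = 4 (since 274, 17 are distinct squarefree integers > 1 with 4658 not a perfect square). To show equality we compute the minimal polynomial of γ. From γ = √274 + √17: γ^2 = 274 + 2√(4658) + 17 = 291 + 2√(4658), so γ^2 - 291 = 2√(4658); squaring, (γ^2 - 291)^2 = 4·4658, i.e. γ^4 - 582γ^2 + 84681 - 18632 = 0, i.e. γ^4 - 582γ^2 + 66049 = 0. So γ is a root of x^4 - 582x^2 + 66049. This polynomial is irreducible over Q: it has no rational root (each ±√274 ± √17 is irrational), and any factorization into two quadratics over Q would force √(4658) ∈ Q (pairing opposite roots) or √274, √17 ∈ Q (other pairings), all impossible. Hence [Q(γ):Q] = 4 = [Q(√274, √17):Q], so Q(γ) = Q(√274, √17).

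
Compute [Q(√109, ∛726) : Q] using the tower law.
[Q(√109, ∛726) : Q] = 6

Let L = Q(√109, ∛726). Since Q(√109) ⊂ L and [Q(√109):Q] = 2, the tower law gives 2 | [L:Q]. Likewise Q(∛726) ⊂ L with [Q(∛726):Q] = 3 (because 726 is not a perfect cube), so 3 | [L:Q]. As gcd(2,3) = 1, [L:Q] is divisible by 6. Conversely L is generated over Q by √109 and ∛726, so [L:Q] ≤ 2·3 = 6. Therefore [Q(√109, ∛726) : Q] = 6.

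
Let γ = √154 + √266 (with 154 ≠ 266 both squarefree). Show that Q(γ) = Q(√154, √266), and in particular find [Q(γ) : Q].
[Q(γ) : Q] = 4 (equivalently, Q(γ) = Q(√154, √266))

Obviously Q(γ) ⊆ Q(√154, √266), and [Q(√154, √266):Q] = 4 (since 154, 266 are distinct squarefree integers > 1 with 40964 not a perfect square). To show equality we compute the minimal polynomial of γ. From γ = √154 + √266: γ^2 = 154 + 2√(40964) + 266 = 420 + 2√(40964), so γ^2 - 420 = 2√(40964); squaring, (γ^2 - 420)^2 = 4·40964, i.e. γ^4 - 840γ^2 + 176400 - 163856 = 0, i.e. γ^4 - 840γ^2 + 12544 = 0. So γ is a root of x^4 - 840x^2 + 12544. This polynomial is irreducible over Q: it has no rational root (each ±√154 ± √266 is irrational), and any factorization into two quadratics over Q would force √(40964) ∈ Q (pairing opposite roots) or √154, √266 ∈ Q (other pairings), all impossible. Hence [Q(γ):Q] = 4 = [Q(√154, √266):Q], so Q(γ) = Q(√154, √266).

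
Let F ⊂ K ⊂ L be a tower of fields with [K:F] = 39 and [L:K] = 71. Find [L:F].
[L:F] = 2769

The tower law says that for any tower of field extensions F ⊂ K ⊂ L with finite degrees, [L:F] = [L:K] · [K:F]. Here this gives [L:F] = 71 · 39 = 2769.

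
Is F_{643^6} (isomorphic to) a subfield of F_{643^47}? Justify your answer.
No: F_{643^6} is not a subfield of F_{643^47}

F_{p^m} embeds in F_{p^n} iff m | n. Here 6 ∤ 47 (since 47 = 7·6 + 5 with remainder 5 ≠ 0), so F_{643^6} is not a subfield of F_{643^47}. Equivalently: if it were, the tower law would give 6 = [F_{643^6}:F_643] dividing [F_{643^47}:F_643] = 47, contradiction.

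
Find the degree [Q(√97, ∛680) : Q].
[Q(√97, ∛680) : Q] = 6

Let L = Q(√97, ∛680). Since Q(√97) ⊂ L and [Q(√97):Q] = 2, the tower law gives 2 | [L:Q]. Likewise Q(∛680) ⊂ L with [Q(∛680):Q] = 3 (because 680 is not a perfect cube), so 3 | [L:Q]. As gcd(2,3) = 1, [L:Q] is divisible by 6. Conversely L is generated over Q by √97 and ∛680, so [L:Q] ≤ 2·3 = 6. Therefore [Q(√97, ∛680) : Q] = 6.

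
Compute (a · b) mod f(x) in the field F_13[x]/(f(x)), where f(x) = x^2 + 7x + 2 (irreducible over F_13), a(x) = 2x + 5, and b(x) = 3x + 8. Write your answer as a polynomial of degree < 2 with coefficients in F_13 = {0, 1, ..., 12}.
a · b ≡ 2x + 2 (mod f(x))

Multiply in F_13[x]: a(x)·b(x) = (2x + 5)·(3x + 8) = 6x^2 + 5x + 1. This has degree ≥ 2, so divide by f(x) over F_13: 6x^2 + 5x + 1 = (6)·(x^2 + 7x + 2) + (2x + 2). Hence a·b ≡ 2x + 2 (mod f). (F_13[x]/(f) is a field with 13^2 = 169 elements since f is irreducible of degree 2.)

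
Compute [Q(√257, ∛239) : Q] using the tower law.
[Q(√257, ∛239) : Q] = 6

Let L = Q(√257, ∛239). Since Q(√257) ⊂ L and [Q(√257):Q] = 2, the tower law gives 2 | [L:Q]. Likewise Q(∛239) ⊂ L with [Q(∛239):Q] = 3 (because 239 is not a perfect cube), so 3 | [L:Q]. As gcd(2,3) = 1, [L:Q] is divisible by 6. Conversely L is generated over Q by √257 and ∛239, so [L:Q] ≤ 2·3 = 6. Therefore [Q(√257, ∛239) : Q] = 6.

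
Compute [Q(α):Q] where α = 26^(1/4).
[Q(α):Q] = 4

α is a root of x^4 - 26. By Eisenstein's criterion at the prime p = 2 (which divides the constant term 26 but p^2 = 4 does not, since 26 is squarefree), x^4 - 26 is irreducible over Q. Hence [Q(α):Q] = 4.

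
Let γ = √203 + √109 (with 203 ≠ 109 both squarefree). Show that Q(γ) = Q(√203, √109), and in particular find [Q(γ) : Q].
[Q(γ) : Q] = 4 (equivalently, Q(γ) = Q(√203, √109))

Obviously Q(γ) ⊆ Q(√203, √109), and [Q(√203, √109):Q] = 4 (since 203, 109 are distinct squarefree integers > 1 with 22127 not a perfect square). To show equality we compute the minimal polynomial of γ. From γ = √203 + √109: γ^2 = 203 + 2√(22127) + 109 = 312 + 2√(22127), so γ^2 - 312 = 2√(22127); squaring, (γ^2 - 312)^2 = 4·22127, i.e. γ^4 - 624γ^2 + 97344 - 88508 = 0, i.e. γ^4 - 624γ^2 + 8836 = 0. So γ is a root of x^4 - 624x^2 + 8836. This polynomial is irreducible over Q: it has no rational root (each ±√203 ± √109 is irrational), and any factorization into two quadratics over Q would force √(22127) ∈ Q (pairing opposite roots) or √203, √109 ∈ Q (other pairings), all impossible. Hence [Q(γ):Q] = 4 = [Q(√203, √109):Q], so Q(γ) = Q(√203, √109).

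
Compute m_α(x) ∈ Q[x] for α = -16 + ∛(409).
m_α(x) = x^3 + 48x^2 + 768x + 3687

Set β = α + 16 = ∛(409), so β^3 = 409. Then (α + 16)^3 - 409 = 0, i.e. α is a root of g(x) = (x + 16)^3 - 409 = x^3 + 48x^2 + 768x + 3687. Since g(x) = h(x + 16) where h(x) = x^3 - 409, and h is irreducible over Q (because 409 is not a perfect cube, so h has no rational root, and a monic cubic with no rational root is irreducible), g is also irreducible (irreducibility is preserved under the substitution x → x + 16). Hence m_α(x) = x^3 + 48x^2 + 768x + 3687.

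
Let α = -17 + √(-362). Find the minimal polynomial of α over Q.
m_α(x) = x^2 + 34x + 651

From α + 17 = √(-362), squaring gives (α + 17)^2 = -362, i.e. α^2 + 34α + 289 = -362, so α^2 + 34α + 651 = 0. The discriminant of x^2 + 34x + 651 is (34)^2 - 4·(651) = 1156 - 2604 = -1448, and 4·(-362) is not a perfect square in Q since -362 is squarefree and ≠ 1. Hence x^2 + 34x + 651 is irreducible over Q and is the minimal polynomial of α.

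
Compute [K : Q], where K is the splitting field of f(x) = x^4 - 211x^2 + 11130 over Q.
[K : Q] = 4

Solving the quadratic in x^2: x^2 = (211 ± √(211^2 - 4·11130))/2 = (211 ± √1)/2 = (211 ± 1)/2, giving x^2 = 105 or x^2 = 106. So f(x) = (x^2 - 105)(x^2 - 106) and the roots of f are ±√105, ±√106. Hence the splitting field is K = Q(√105, √106). Since 105 and 106 are distinct squarefree integers > 1, their product 11130 is not a perfect square, so √106 ∉ Q(√105). By the tower law [K:Q] = [Q(√105,√106):Q(√105)] · [Q(√105):Q] = 2 · 2 = 4.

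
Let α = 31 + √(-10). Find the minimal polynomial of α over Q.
m_α(x) = x^2 - 62x + 971

From α - 31 = √(-10), squaring gives (α - 31)^2 = -10, i.e. α^2 - 62α + 961 = -10, so α^2 - 62α + 971 = 0. The discriminant of x^2 - 62x + 971 is (-62)^2 - 4·(971) = 3844 - 3884 = -40, and 4·(-10) is not a perfect square in Q since -10 is squarefree and ≠ 1. Hence x^2 - 62x + 971 is irreducible over Q and is the minimal polynomial of α.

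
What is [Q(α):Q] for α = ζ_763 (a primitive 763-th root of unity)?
[Q(α):Q] = 648

The minimal polynomial of ζ_763 over Q is the 763-th cyclotomic polynomial Φ_763(x), which is irreducible over Q and has degree φ(763) = 648. Hence [Q(α):Q] = φ(763) = 648.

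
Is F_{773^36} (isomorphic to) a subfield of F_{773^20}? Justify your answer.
No: F_{773^36} is not a subfield of F_{773^20}

F_{p^m} embeds in F_{p^n} iff m | n. Here 36 ∤ 20 (since 20 = 0·36 + 20 with remainder 20 ≠ 0), so F_{773^36} is not a subfield of F_{773^20}. Equivalently: if it were, the tower law would give 36 = [F_{773^36}:F_773] dividing [F_{773^20}:F_773] = 20, contradiction.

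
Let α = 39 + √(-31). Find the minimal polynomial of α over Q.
m_α(x) = x^2 - 78x + 1552

From α - 39 = √(-31), squaring gives (α - 39)^2 = -31, i.e. α^2 - 78α + 1521 = -31, so α^2 - 78α + 1552 = 0. The discriminant of x^2 - 78x + 1552 is (-78)^2 - 4·(1552) = 6084 - 6208 = -124, and 4·(-31) is not a perfect square in Q since -31 is squarefree and ≠ 1. Hence x^2 - 78x + 1552 is irreducible over Q and is the minimal polynomial of α.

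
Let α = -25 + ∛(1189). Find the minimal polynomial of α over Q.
m_α(x) = x^3 + 75x^2 + 1875x + 14436

Set β = α + 25 = ∛(1189), so β^3 = 1189. Then (α + 25)^3 - 1189 = 0, i.e. α is a root of g(x) = (x + 25)^3 - 1189 = x^3 + 75x^2 + 1875x + 14436. Since g(x) = h(x + 25) where h(x) = x^3 - 1189, and h is irreducible over Q (because 1189 is not a perfect cube, so h has no rational root, and a monic cubic with no rational root is irreducible), g is also irreducible (irreducibility is preserved under the substitution x → x + 25). Hence m_α(x) = x^3 + 75x^2 + 1875x + 14436.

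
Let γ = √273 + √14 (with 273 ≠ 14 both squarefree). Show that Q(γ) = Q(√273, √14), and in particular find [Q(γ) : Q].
[Q(γ) : Q] = 4 (equivalently, Q(γ) = Q(√273, √14))

Obviously Q(γ) ⊆ Q(√273, √14), and [Q(√273, √14):Q] = 4 (since 273, 14 are distinct squarefree integers > 1 with 3822 not a perfect square). To show equality we compute the minimal polynomial of γ. From γ = √273 + √14: γ^2 = 273 + 2√(3822) + 14 = 287 + 2√(3822), so γ^2 - 287 = 2√(3822); squaring, (γ^2 - 287)^2 = 4·3822, i.e. γ^4 - 574γ^2 + 82369 - 15288 = 0, i.e. γ^4 - 574γ^2 + 67081 = 0. So γ is a root of x^4 - 574x^2 + 67081. This polynomial is irreducible over Q: it has no rational root (each ±√273 ± √14 is irrational), and any factorization into two quadratics over Q would force √(3822) ∈ Q (pairing opposite roots) or √273, √14 ∈ Q (other pairings), all impossible. Hence [Q(γ):Q] = 4 = [Q(√273, √14):Q], so Q(γ) = Q(√273, √14).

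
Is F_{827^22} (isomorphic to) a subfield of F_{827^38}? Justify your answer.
No: F_{827^22} is not a subfield of F_{827^38}

F_{p^m} embeds in F_{p^n} iff m | n. Here 22 ∤ 38 (since 38 = 1·22 + 16 with remainder 16 ≠ 0), so F_{827^22} is not a subfield of F_{827^38}. Equivalently: if it were, the tower law would give 22 = [F_{827^22}:F_827] dividing [F_{827^38}:F_827] = 38, contradiction.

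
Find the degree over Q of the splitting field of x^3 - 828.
[K : Q] = 6

The roots of x^3 - 828 are ∛828, ω∛828, ω^2∛828 where ω = e^(2πi/3) is a primitive cube root of unity, so K = Q(∛828, ω). Now [Q(∛828):Q] = 3 (since 828 is not a perfect cube, x^3 - 828 is irreducible) and [Q(ω):Q] = 2. Both 2 and 3 divide [K:Q], and [K:Q] ≤ 3·2 = 6, so [K:Q] = 6. (Equivalently: Q(∛828) ⊂ R but ω ∉ R, so [K : Q(∛828)] = 2.)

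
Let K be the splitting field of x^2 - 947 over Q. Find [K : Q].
[K : Q] = 2

f(x) = x^2 - 947 factors as (x - √947)(x + √947). The splitting field is K = Q(√947). Since 947 is squarefree and > 1, it is not a perfect square, so x^2 - 947 is irreducible over Q and [Q(√947) : Q] = 2. Hence [K : Q] = 2.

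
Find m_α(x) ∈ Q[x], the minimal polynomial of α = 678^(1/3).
m_α(x) = x^3 - 678

α satisfies α^3 = 678, so x^3 - 678 annihilates α. By the rational root test, a rational root p/q (in lowest terms) of x^3 - 678 would satisfy p^3 = 678 q^3, forcing q = 1 and p^3 = 678; but 678 is not a perfect cube, contradiction. A monic cubic over Q with no rational root is irreducible (any nontrivial factorization would include a linear factor). Hence x^3 - 678 is the minimal polynomial of α, and in particular [Q(α):Q] = 3.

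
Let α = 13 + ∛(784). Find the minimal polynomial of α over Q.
m_α(x) = x^3 - 39x^2 + 507x - 2981

Set β = α - 13 = ∛(784), so β^3 = 784. Then (α - 13)^3 - 784 = 0, i.e. α is a root of g(x) = (x - 13)^3 - 784 = x^3 - 39x^2 + 507x - 2981. Since g(x) = h(x - 13) where h(x) = x^3 - 784, and h is irreducible over Q (because 784 is not a perfect cube, so h has no rational root, and a monic cubic with no rational root is irreducible), g is also irreducible (irreducibility is preserved under the substitution x → x - 13). Hence m_α(x) = x^3 - 39x^2 + 507x - 2981.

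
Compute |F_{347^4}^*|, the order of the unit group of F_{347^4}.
|F_{347^4}^*| = 14498327280

F_{347^4} has 347^4 = 14498327281 elements; its multiplicative group consists of all nonzero elements, so |F_{347^4}^*| = 14498327281 - 1 = 14498327280. (It is cyclic since any finite subgroup of the multiplicative group of a field is cyclic.)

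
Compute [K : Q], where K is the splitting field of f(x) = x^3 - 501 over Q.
[K : Q] = 6

The roots of x^3 - 501 are ∛501, ω∛501, ω^2∛501 where ω = e^(2πi/3) is a primitive cube root of unity, so K = Q(∛501, ω). Now [Q(∛501):Q] = 3 (since 501 is not a perfect cube, x^3 - 501 is irreducible) and [Q(ω):Q] = 2. Both 2 and 3 divide [K:Q], and [K:Q] ≤ 3·2 = 6, so [K:Q] = 6. (Equivalently: Q(∛501) ⊂ R but ω ∉ R, so [K : Q(∛501)] = 2.)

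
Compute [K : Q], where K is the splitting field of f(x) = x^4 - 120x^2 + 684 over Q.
[K : Q] = 4

Solving the quadratic in x^2: x^2 = (120 ± √(120^2 - 4·684))/2 = (120 ± √11664)/2 = (120 ± 108)/2, giving x^2 = 114 or x^2 = 6. So f(x) = (x^2 - 114)(x^2 - 6) and the roots of f are ±√114, ±√6. Hence the splitting field is K = Q(√114, √6). Since 114 and 6 are distinct squarefree integers > 1, their product 684 is not a perfect square, so √6 ∉ Q(√114). By the tower law [K:Q] = [Q(√114,√6):Q(√114)] · [Q(√114):Q] = 2 · 2 = 4.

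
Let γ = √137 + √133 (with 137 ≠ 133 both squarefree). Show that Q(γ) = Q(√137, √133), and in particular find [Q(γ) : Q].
[Q(γ) : Q] = 4 (equivalently, Q(γ) = Q(√137, √133))

Obviously Q(γ) ⊆ Q(√137, √133), and [Q(√137, √133):Q] = 4 (since 137, 133 are distinct squarefree integers > 1 with 18221 not a perfect square). To show equality we compute the minimal polynomial of γ. From γ = √137 + √133: γ^2 = 137 + 2√(18221) + 133 = 270 + 2√(18221), so γ^2 - 270 = 2√(18221); squaring, (γ^2 - 270)^2 = 4·18221, i.e. γ^4 - 540γ^2 + 72900 - 72884 = 0, i.e. γ^4 - 540γ^2 + 16 = 0. So γ is a root of x^4 - 540x^2 + 16. This polynomial is irreducible over Q: it has no rational root (each ±√137 ± √133 is irrational), and any factorization into two quadratics over Q would force √(18221) ∈ Q (pairing opposite roots) or √137, √133 ∈ Q (other pairings), all impossible. Hence [Q(γ):Q] = 4 = [Q(√137, √133):Q], so Q(γ) = Q(√137, √133).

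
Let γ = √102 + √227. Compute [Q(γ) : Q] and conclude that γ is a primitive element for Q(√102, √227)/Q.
[Q(γ) : Q] = 4 (equivalently, Q(γ) = Q(√102, √227))

Obviously Q(γ) ⊆ Q(√102, √227), and [Q(√102, √227):Q] = 4 (since 102, 227 are distinct squarefree integers > 1 with 23154 not a perfect square). To show equality we compute the minimal polynomial of γ. From γ = √102 + √227: γ^2 = 102 + 2√(23154) + 227 = 329 + 2√(23154), so γ^2 - 329 = 2√(23154); squaring, (γ^2 - 329)^2 = 4·23154, i.e. γ^4 - 658γ^2 + 108241 - 92616 = 0, i.e. γ^4 - 658γ^2 + 15625 = 0. So γ is a root of x^4 - 658x^2 + 15625. This polynomial is irreducible over Q: it has no rational root (each ±√102 ± √227 is irrational), and any factorization into two quadratics over Q would force √(23154) ∈ Q (pairing opposite roots) or √102, √227 ∈ Q (other pairings), all impossible. Hence [Q(γ):Q] = 4 = [Q(√102, √227):Q], so Q(γ) = Q(√102, √227).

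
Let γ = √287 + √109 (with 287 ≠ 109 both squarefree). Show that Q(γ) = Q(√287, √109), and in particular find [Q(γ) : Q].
[Q(γ) : Q] = 4 (equivalently, Q(γ) = Q(√287, √109))

Obviously Q(γ) ⊆ Q(√287, √109), and [Q(√287, √109):Q] = 4 (since 287, 109 are distinct squarefree integers > 1 with 31283 not a perfect square). To show equality we compute the minimal polynomial of γ. From γ = √287 + √109: γ^2 = 287 + 2√(31283) + 109 = 396 + 2√(31283), so γ^2 - 396 = 2√(31283); squaring, (γ^2 - 396)^2 = 4·31283, i.e. γ^4 - 792γ^2 + 156816 - 125132 = 0, i.e. γ^4 - 792γ^2 + 31684 = 0. So γ is a root of x^4 - 792x^2 + 31684. This polynomial is irreducible over Q: it has no rational root (each ±√287 ± √109 is irrational), and any factorization into two quadratics over Q would force √(31283) ∈ Q (pairing opposite roots) or √287, √109 ∈ Q (other pairings), all impossible. Hence [Q(γ):Q] = 4 = [Q(√287, √109):Q], so Q(γ) = Q(√287, √109).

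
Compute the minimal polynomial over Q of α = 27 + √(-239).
m_α(x) = x^2 - 54x + 968

From α - 27 = √(-239), squaring gives (α - 27)^2 = -239, i.e. α^2 - 54α + 729 = -239, so α^2 - 54α + 968 = 0. The discriminant of x^2 - 54x + 968 is (-54)^2 - 4·(968) = 2916 - 3872 = -956, and 4·(-239) is not a perfect square in Q since -239 is squarefree and ≠ 1. Hence x^2 - 54x + 968 is irreducible over Q and is the minimal polynomial of α.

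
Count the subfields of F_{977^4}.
F_{977^4} has 3 subfields

The subfields of F_{p^n} are exactly the fields F_{p^d} for d | n (each is the fixed field of the unique index-d subgroup of Gal(F_{p^n}/F_p) ≅ Z/nZ). The divisors of n = 4 are {1, 2, 4}, giving 3 subfields: F_{977^1}, F_{977^2}, F_{977^4}.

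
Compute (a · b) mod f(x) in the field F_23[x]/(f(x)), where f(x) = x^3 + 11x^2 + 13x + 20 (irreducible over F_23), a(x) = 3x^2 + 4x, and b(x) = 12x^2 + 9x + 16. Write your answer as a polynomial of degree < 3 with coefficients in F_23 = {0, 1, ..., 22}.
a · b ≡ 19x^2 + 21x + 3 (mod f(x))

Multiply in F_23[x]: a(x)·b(x) = (3x^2 + 4x)·(12x^2 + 9x + 16) = 13x^4 + 6x^3 + 15x^2 + 18x. This has degree ≥ 3, so divide by f(x) over F_23: 13x^4 + 6x^3 + 15x^2 + 18x = (13x + 1)·(x^3 + 11x^2 + 13x + 20) + (19x^2 + 21x + 3). Hence a·b ≡ 19x^2 + 21x + 3 (mod f). (F_23[x]/(f) is a field with 23^3 = 12167 elements since f is irreducible of degree 3.)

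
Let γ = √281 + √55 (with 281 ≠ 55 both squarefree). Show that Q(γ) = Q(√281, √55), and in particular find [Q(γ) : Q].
[Q(γ) : Q] = 4 (equivalently, Q(γ) = Q(√281, √55))

Obviously Q(γ) ⊆ Q(√281, √55), and [Q(√281, √55):Q] = 4 (since 281, 55 are distinct squarefree integers > 1 with 15455 not a perfect square). To show equality we compute the minimal polynomial of γ. From γ = √281 + √55: γ^2 = 281 + 2√(15455) + 55 = 336 + 2√(15455), so γ^2 - 336 = 2√(15455); squaring, (γ^2 - 336)^2 = 4·15455, i.e. γ^4 - 672γ^2 + 112896 - 61820 = 0, i.e. γ^4 - 672γ^2 + 51076 = 0. So γ is a root of x^4 - 672x^2 + 51076. This polynomial is irreducible over Q: it has no rational root (each ±√281 ± √55 is irrational), and any factorization into two quadratics over Q would force √(15455) ∈ Q (pairing opposite roots) or √281, √55 ∈ Q (other pairings), all impossible. Hence [Q(γ):Q] = 4 = [Q(√281, √55):Q], so Q(γ) = Q(√281, √55).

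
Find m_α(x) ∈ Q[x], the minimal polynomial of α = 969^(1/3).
m_α(x) = x^3 - 969

α satisfies α^3 = 969, so x^3 - 969 annihilates α. By the rational root test, a rational root p/q (in lowest terms) of x^3 - 969 would satisfy p^3 = 969 q^3, forcing q = 1 and p^3 = 969; but 969 is not a perfect cube, contradiction. A monic cubic over Q with no rational root is irreducible (any nontrivial factorization would include a linear factor). Hence x^3 - 969 is the minimal polynomial of α, and in particular [Q(α):Q] = 3.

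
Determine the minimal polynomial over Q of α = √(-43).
m_α(x) = x^2 + 43

α satisfies α^2 + 43 = 0, so x^2 + 43 annihilates α. Since d = -43 is squarefree and ≠ 1, it is not a perfect square in Q, so x^2 + 43 has no rational root and is therefore irreducible over Q (a degree-2 polynomial over a field is irreducible iff it has no root). Hence m_α(x) = x^2 + 43.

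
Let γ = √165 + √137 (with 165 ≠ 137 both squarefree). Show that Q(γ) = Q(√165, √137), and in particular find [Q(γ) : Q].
[Q(γ) : Q] = 4 (equivalently, Q(γ) = Q(√165, √137))

Obviously Q(γ) ⊆ Q(√165, √137), and [Q(√165, √137):Q] = 4 (since 165, 137 are distinct squarefree integers > 1 with 22605 not a perfect square). To show equality we compute the minimal polynomial of γ. From γ = √165 + √137: γ^2 = 165 + 2√(22605) + 137 = 302 + 2√(22605), so γ^2 - 302 = 2√(22605); squaring, (γ^2 - 302)^2 = 4·22605, i.e. γ^4 - 604γ^2 + 91204 - 90420 = 0, i.e. γ^4 - 604γ^2 + 784 = 0. So γ is a root of x^4 - 604x^2 + 784. This polynomial is irreducible over Q: it has no rational root (each ±√165 ± √137 is irrational), and any factorization into two quadratics over Q would force √(22605) ∈ Q (pairing opposite roots) or √165, √137 ∈ Q (other pairings), all impossible. Hence [Q(γ):Q] = 4 = [Q(√165, √137):Q], so Q(γ) = Q(√165, √137).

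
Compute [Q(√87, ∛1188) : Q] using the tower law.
[Q(√87, ∛1188) : Q] = 6

Let L = Q(√87, ∛1188). Since Q(√87) ⊂ L and [Q(√87):Q] = 2, the tower law gives 2 | [L:Q]. Likewise Q(∛1188) ⊂ L with [Q(∛1188):Q] = 3 (because 1188 is not a perfect cube), so 3 | [L:Q]. As gcd(2,3) = 1, [L:Q] is divisible by 6. Conversely L is generated over Q by √87 and ∛1188, so [L:Q] ≤ 2·3 = 6. Therefore [Q(√87, ∛1188) : Q] = 6.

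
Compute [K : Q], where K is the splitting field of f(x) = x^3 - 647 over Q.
[K : Q] = 6

The roots of x^3 - 647 are ∛647, ω∛647, ω^2∛647 where ω = e^(2πi/3) is a primitive cube root of unity, so K = Q(∛647, ω). Now [Q(∛647):Q] = 3 (since 647 is not a perfect cube, x^3 - 647 is irreducible) and [Q(ω):Q] = 2. Both 2 and 3 divide [K:Q], and [K:Q] ≤ 3·2 = 6, so [K:Q] = 6. (Equivalently: Q(∛647) ⊂ R but ω ∉ R, so [K : Q(∛647)] = 2.)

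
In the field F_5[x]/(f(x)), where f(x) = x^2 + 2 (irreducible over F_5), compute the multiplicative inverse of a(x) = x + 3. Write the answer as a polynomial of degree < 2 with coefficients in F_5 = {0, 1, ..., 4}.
a(x)^(-1) ≡ 4x + 3 (mod f(x))

Since f is irreducible over F_5, F_5[x]/(f) is a field and a(x) ≠ 0 has an inverse. Apply the extended Euclidean algorithm to f(x) and a(x) in F_5[x]: f(x) = (x + 2)·a(x) + (1). The last nonzero remainder is the constant 1 = gcd(f, a) in F_5. Back-substituting through the division chain expresses 1 = s(x)·a(x) + t(x)·f(x) with s(x) ≡ 4x + 3 (mod f), so a(x)^(-1) ≡ s(x) = 4x + 3 (mod f). Check: (x + 3)·(4x + 3) = 4x^2 + 4 ≡ 1 (mod x^2 + 2).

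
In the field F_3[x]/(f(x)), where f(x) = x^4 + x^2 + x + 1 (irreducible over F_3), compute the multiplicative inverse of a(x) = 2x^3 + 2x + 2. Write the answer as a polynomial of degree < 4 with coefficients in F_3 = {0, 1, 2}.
a(x)^(-1) ≡ x (mod f(x))

Since f is irreducible over F_3, F_3[x]/(f) is a field and a(x) ≠ 0 has an inverse. Apply the extended Euclidean algorithm to f(x) and a(x) in F_3[x]: f(x) = (2x)·a(x) + (1). The last nonzero remainder is the constant 1 = gcd(f, a) in F_3. Back-substituting through the division chain expresses 1 = s(x)·a(x) + t(x)·f(x) with s(x) ≡ x (mod f), so a(x)^(-1) ≡ s(x) = x (mod f). Check: (2x^3 + 2x + 2)·(x) = 2x^4 + 2x^2 + 2x ≡ 1 (mod x^4 + x^2 + x + 1).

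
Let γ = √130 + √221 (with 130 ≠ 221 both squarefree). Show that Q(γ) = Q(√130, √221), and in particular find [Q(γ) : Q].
[Q(γ) : Q] = 4 (equivalently, Q(γ) = Q(√130, √221))

Obviously Q(γ) ⊆ Q(√130, √221), and [Q(√130, √221):Q] = 4 (since 130, 221 are distinct squarefree integers > 1 with 28730 not a perfect square). To show equality we compute the minimal polynomial of γ. From γ = √130 + √221: γ^2 = 130 + 2√(28730) + 221 = 351 + 2√(28730), so γ^2 - 351 = 2√(28730); squaring, (γ^2 - 351)^2 = 4·28730, i.e. γ^4 - 702γ^2 + 123201 - 114920 = 0, i.e. γ^4 - 702γ^2 + 8281 = 0. So γ is a root of x^4 - 702x^2 + 8281. This polynomial is irreducible over Q: it has no rational root (each ±√130 ± √221 is irrational), and any factorization into two quadratics over Q would force √(28730) ∈ Q (pairing opposite roots) or √130, √221 ∈ Q (other pairings), all impossible. Hence [Q(γ):Q] = 4 = [Q(√130, √221):Q], so Q(γ) = Q(√130, √221).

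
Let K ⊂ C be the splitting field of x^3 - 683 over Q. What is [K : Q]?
[K : Q] = 6

The roots of x^3 - 683 are ∛683, ω∛683, ω^2∛683 where ω = e^(2πi/3) is a primitive cube root of unity, so K = Q(∛683, ω). Now [Q(∛683):Q] = 3 (since 683 is not a perfect cube, x^3 - 683 is irreducible) and [Q(ω):Q] = 2. Both 2 and 3 divide [K:Q], and [K:Q] ≤ 3·2 = 6, so [K:Q] = 6. (Equivalently: Q(∛683) ⊂ R but ω ∉ R, so [K : Q(∛683)] = 2.)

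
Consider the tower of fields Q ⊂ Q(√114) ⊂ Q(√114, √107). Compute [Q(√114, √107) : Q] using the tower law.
[Q(√114, √107) : Q] = 4

[Q(√114):Q] = 2 (min poly x^2 - 114, irreducible since 114 is squarefree > 1). For the top step, suppose √107 ∈ Q(√114), say √107 = c + d√114 with c, d ∈ Q. Squaring: 107 = c^2 + 114d^2 + 2cd√114. Since √114 ∉ Q this forces 2cd = 0. If d = 0 then √107 = c ∈ Q, contradicting 107 squarefree > 1. If c = 0 then 107 = 114d^2, so 114·107 = (114d)^2 is a perfect square in Q — but 114·107 = 12198 is not a perfect square (since 114 and 107 are distinct squarefree integers). Contradiction. Hence √107 ∉ Q(√114), so x^2 - 107 stays irreducible over Q(√114) and [Q(√114, √107) : Q(√114)] = 2. By the tower law, [Q(√114, √107) : Q] = 2 · 2 = 4.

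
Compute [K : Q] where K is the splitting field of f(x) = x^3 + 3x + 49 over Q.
[K : Q] = 6

By the rational root test, any rational root of the monic integer polynomial f(x) = x^3 + 3x + 49 must be an integer dividing the constant term 49, i.e. one of ±{1, 7, 49}. Evaluating: f(1) = 53, f(-1) = 45, f(7) = 413, f(-7) = -315, f(49) = 117845, f(-49) = -117747; none is 0, so f has no rational root and is therefore irreducible over Q (a cubic with no linear factor over a field is irreducible). For an irreducible cubic, the Galois group is A_3 or S_3 according as the discriminant disc(f) = -4a^3 - 27b^2 = -4·(3)^3 - 27·(49)^2 = -64935 is or is not a square in Q. Here disc(f) = -64935 is not a perfect square in Q, so the Galois group of f over Q is not contained in A_3 and must be all of S_3. The splitting field has degree |S_3| = 6 over Q, so [K : Q] = 6.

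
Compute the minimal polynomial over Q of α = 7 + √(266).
m_α(x) = x^2 - 14x - 217

From α - 7 = √(266), squaring gives (α - 7)^2 = 266, i.e. α^2 - 14α + 49 = 266, so α^2 - 14α - 217 = 0. The discriminant of x^2 - 14x - 217 is (-14)^2 - 4·(-217) = 196 + 868 = 1064, and 4·(266) is not a perfect square in Q since 266 is squarefree and ≠ 1. Hence x^2 - 14x - 217 is irreducible over Q and is the minimal polynomial of α.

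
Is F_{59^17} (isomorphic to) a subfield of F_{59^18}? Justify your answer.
No: F_{59^17} is not a subfield of F_{59^18}

F_{p^m} embeds in F_{p^n} iff m | n. Here 17 ∤ 18 (since 18 = 1·17 + 1 with remainder 1 ≠ 0), so F_{59^17} is not a subfield of F_{59^18}. Equivalently: if it were, the tower law would give 17 = [F_{59^17}:F_59] dividing [F_{59^18}:F_59] = 18, contradiction.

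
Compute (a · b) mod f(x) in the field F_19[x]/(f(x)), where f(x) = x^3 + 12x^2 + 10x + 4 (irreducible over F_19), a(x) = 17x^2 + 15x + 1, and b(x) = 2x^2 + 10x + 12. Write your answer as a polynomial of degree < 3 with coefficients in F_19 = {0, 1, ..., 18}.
a · b ≡ 4x^2 + 6x + 8 (mod f(x))

Multiply in F_19[x]: a(x)·b(x) = (17x^2 + 15x + 1)·(2x^2 + 10x + 12) = 15x^4 + 10x^3 + 14x^2 + 12. This has degree ≥ 3, so divide by f(x) over F_19: 15x^4 + 10x^3 + 14x^2 + 12 = (15x + 1)·(x^3 + 12x^2 + 10x + 4) + (4x^2 + 6x + 8). Hence a·b ≡ 4x^2 + 6x + 8 (mod f). (F_19[x]/(f) is a field with 19^3 = 6859 elements since f is irreducible of degree 3.)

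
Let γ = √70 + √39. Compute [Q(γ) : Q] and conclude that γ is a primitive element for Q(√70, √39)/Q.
[Q(γ) : Q] = 4 (equivalently, Q(γ) = Q(√70, √39))

Obviously Q(γ) ⊆ Q(√70, √39), and [Q(√70, √39):Q] = 4 (since 70, 39 are distinct squarefree integers > 1 with 2730 not a perfect square). To show equality we compute the minimal polynomial of γ. From γ = √70 + √39: γ^2 = 70 + 2√(2730) + 39 = 109 + 2√(2730), so γ^2 - 109 = 2√(2730); squaring, (γ^2 - 109)^2 = 4·2730, i.e. γ^4 - 218γ^2 + 11881 - 10920 = 0, i.e. γ^4 - 218γ^2 + 961 = 0. So γ is a root of x^4 - 218x^2 + 961. This polynomial is irreducible over Q: it has no rational root (each ±√70 ± √39 is irrational), and any factorization into two quadratics over Q would force √(2730) ∈ Q (pairing opposite roots) or √70, √39 ∈ Q (other pairings), all impossible. Hence [Q(γ):Q] = 4 = [Q(√70, √39):Q], so Q(γ) = Q(√70, √39).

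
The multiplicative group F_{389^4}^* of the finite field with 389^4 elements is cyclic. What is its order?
|F_{389^4}^*| = 22898045040

F_{389^4} has 389^4 = 22898045041 elements; its multiplicative group consists of all nonzero elements, so |F_{389^4}^*| = 22898045041 - 1 = 22898045040. (It is cyclic since any finite subgroup of the multiplicative group of a field is cyclic.)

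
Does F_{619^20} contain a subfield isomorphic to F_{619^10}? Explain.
Yes: F_{619^10} is a subfield of F_{619^20}

F_{p^m} embeds in F_{p^n} iff m | n (since F_{p^n} is the splitting field of x^(p^n) - x, and F_{p^m} ⊂ F_{p^n} forces p^n to be a power of p^m, i.e. m | n; conversely if m | n then every root of x^(p^m) - x is a root of x^(p^n) - x). Here 10 | 20 (since 20 = 2·10), so F_{619^10} is a subfield of F_{619^20}, and [F_{619^20} : F_{619^10}] = 20/10 = 2.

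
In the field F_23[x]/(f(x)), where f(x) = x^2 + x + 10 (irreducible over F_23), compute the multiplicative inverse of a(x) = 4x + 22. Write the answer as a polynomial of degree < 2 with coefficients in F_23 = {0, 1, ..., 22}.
a(x)^(-1) ≡ 22x + 16 (mod f(x))

Since f is irreducible over F_23, F_23[x]/(f) is a field and a(x) ≠ 0 has an inverse. Apply the extended Euclidean algorithm to f(x) and a(x) in F_23[x]: f(x) = (6x + 19)·a(x) + (6). The last nonzero remainder is the constant 6 = gcd(f, a) in F_23. Back-substituting through the division chain expresses 6 = s(x)·a(x) + t(x)·f(x) with s(x) ≡ 17x + 4 (mod f), so (17x + 4)·a(x) ≡ 6 (mod f). Multiplying by 6^(-1) ≡ 4 in F_23 gives a(x)^(-1) ≡ 4·(17x + 4) ≡ 22x + 16 (mod f). Check: (4x + 22)·(22x + 16) = 19x^2 + 19x + 7 ≡ 1 (mod x^2 + x + 10).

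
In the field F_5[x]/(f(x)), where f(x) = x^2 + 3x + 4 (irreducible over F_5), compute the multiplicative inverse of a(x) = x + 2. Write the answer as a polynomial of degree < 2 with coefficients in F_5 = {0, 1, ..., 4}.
a(x)^(-1) ≡ 2x + 2 (mod f(x))

Since f is irreducible over F_5, F_5[x]/(f) is a field and a(x) ≠ 0 has an inverse. Apply the extended Euclidean algorithm to f(x) and a(x) in F_5[x]: f(x) = (x + 1)·a(x) + (2). The last nonzero remainder is the constant 2 = gcd(f, a) in F_5. Back-substituting through the division chain expresses 2 = s(x)·a(x) + t(x)·f(x) with s(x) ≡ 4x + 4 (mod f), so (4x + 4)·a(x) ≡ 2 (mod f). Multiplying by 2^(-1) ≡ 3 in F_5 gives a(x)^(-1) ≡ 3·(4x + 4) ≡ 2x + 2 (mod f). Check: (x + 2)·(2x + 2) = 2x^2 + x + 4 ≡ 1 (mod x^2 + 3x + 4).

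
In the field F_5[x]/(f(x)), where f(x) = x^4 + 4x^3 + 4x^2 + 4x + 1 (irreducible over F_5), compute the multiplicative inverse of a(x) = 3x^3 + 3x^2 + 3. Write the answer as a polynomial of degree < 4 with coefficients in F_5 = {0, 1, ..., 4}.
a(x)^(-1) ≡ 3x^3 + x + 2 (mod f(x))

Since f is irreducible over F_5, F_5[x]/(f) is a field and a(x) ≠ 0 has an inverse. Apply the extended Euclidean algorithm to f(x) and a(x) in F_5[x]: f(x) = (2x + 1)·a(x) + (x^2 + 3x + 3);  a(x) = (3x + 4)·(x^2 + 3x + 3) + (4x + 1);  (x^2 + 3x + 3) = (4x + 1)·(4x + 1) + (2). The last nonzero remainder is the constant 2 = gcd(f, a) in F_5. Back-substituting through the division chain expresses 2 = s(x)·a(x) + t(x)·f(x) with s(x) ≡ x^3 + 2x + 4 (mod f), so (x^3 + 2x + 4)·a(x) ≡ 2 (mod f). Multiplying by 2^(-1) ≡ 3 in F_5 gives a(x)^(-1) ≡ 3·(x^3 + 2x + 4) ≡ 3x^3 + x + 2 (mod f). Check: (3x^3 + 3x^2 + 3)·(3x^3 + x + 2) = 4x^6 + 4x^5 + 3x^4 + 3x^3 + x^2 + 3x + 1 ≡ 1 (mod x^4 + 4x^3 + 4x^2 + 4x + 1).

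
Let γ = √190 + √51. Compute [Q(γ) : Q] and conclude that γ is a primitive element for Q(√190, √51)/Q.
[Q(γ) : Q] = 4 (equivalently, Q(γ) = Q(√190, √51))

Obviously Q(γ) ⊆ Q(√190, √51), and [Q(√190, √51):Q] = 4 (since 190, 51 are distinct squarefree integers > 1 with 9690 not a perfect square). To show equality we compute the minimal polynomial of γ. From γ = √190 + √51: γ^2 = 190 + 2√(9690) + 51 = 241 + 2√(9690), so γ^2 - 241 = 2√(9690); squaring, (γ^2 - 241)^2 = 4·9690, i.e. γ^4 - 482γ^2 + 58081 - 38760 = 0, i.e. γ^4 - 482γ^2 + 19321 = 0. So γ is a root of x^4 - 482x^2 + 19321. This polynomial is irreducible over Q: it has no rational root (each ±√190 ± √51 is irrational), and any factorization into two quadratics over Q would force √(9690) ∈ Q (pairing opposite roots) or √190, √51 ∈ Q (other pairings), all impossible. Hence [Q(γ):Q] = 4 = [Q(√190, √51):Q], so Q(γ) = Q(√190, √51).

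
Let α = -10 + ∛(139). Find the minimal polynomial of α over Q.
m_α(x) = x^3 + 30x^2 + 300x + 861

Set β = α + 10 = ∛(139), so β^3 = 139. Then (α + 10)^3 - 139 = 0, i.e. α is a root of g(x) = (x + 10)^3 - 139 = x^3 + 30x^2 + 300x + 861. Since g(x) = h(x + 10) where h(x) = x^3 - 139, and h is irreducible over Q (because 139 is not a perfect cube, so h has no rational root, and a monic cubic with no rational root is irreducible), g is also irreducible (irreducibility is preserved under the substitution x → x + 10). Hence m_α(x) = x^3 + 30x^2 + 300x + 861.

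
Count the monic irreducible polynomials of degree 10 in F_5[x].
There are 976248 monic irreducible polynomials of degree 10 over F_5

Each element of F_{5^10} that lies in no proper subfield is a root of exactly one monic irreducible of degree 10 over F_5, and each such polynomial has 10 distinct roots in F_{5^10}. By Möbius inversion the count is N_5(10) = (1/10) Σ_{d|10} μ(10/d) · 5^d = (1/10)(μ(10)·5^1 + μ(5)·5^2 + μ(2)·5^5 + μ(1)·5^10) = 9762480/10 = 976248.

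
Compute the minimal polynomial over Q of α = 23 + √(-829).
m_α(x) = x^2 - 46x + 1358

From α - 23 = √(-829), squaring gives (α - 23)^2 = -829, i.e. α^2 - 46α + 529 = -829, so α^2 - 46α + 1358 = 0. The discriminant of x^2 - 46x + 1358 is (-46)^2 - 4·(1358) = 2116 - 5432 = -3316, and 4·(-829) is not a perfect square in Q since -829 is squarefree and ≠ 1. Hence x^2 - 46x + 1358 is irreducible over Q and is the minimal polynomial of α.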